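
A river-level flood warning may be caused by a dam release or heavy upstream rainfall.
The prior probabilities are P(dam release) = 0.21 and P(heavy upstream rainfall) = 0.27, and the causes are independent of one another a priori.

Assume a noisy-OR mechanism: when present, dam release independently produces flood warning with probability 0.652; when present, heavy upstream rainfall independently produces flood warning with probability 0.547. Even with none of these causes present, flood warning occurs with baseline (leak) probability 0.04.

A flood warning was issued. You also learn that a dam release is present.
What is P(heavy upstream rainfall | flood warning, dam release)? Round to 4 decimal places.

Under noisy-OR, P(flood warning | causes) = 1 − (1−0.04)·∏(1−qᵢ) over the active causes.
Weight on heavy upstream rainfall=true, given the evidence: 0.848662·0.27 = 0.229139
Denominator P(flood warning | dam release): 0.66592·0.73 + 0.848662·0.27 = 0.715261
P(heavy upstream rainfall | flood warning, dam release) = 0.229139/0.715261 ≈ 0.3204

P(heavy upstream rainfall | flood warning, dam release) ≈ 0.3204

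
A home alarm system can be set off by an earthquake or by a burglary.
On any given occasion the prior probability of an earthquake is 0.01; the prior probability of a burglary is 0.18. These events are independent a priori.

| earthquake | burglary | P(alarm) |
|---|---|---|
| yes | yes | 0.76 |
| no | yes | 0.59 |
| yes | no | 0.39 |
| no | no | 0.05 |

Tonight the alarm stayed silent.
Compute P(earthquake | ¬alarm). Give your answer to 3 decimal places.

For the numerator, keep only earthquake=true terms: 0.005002 + 0.000432 = 0.005434
Denominator P(¬alarm): 0.95×0.99×0.82 + 0.41×0.99×0.18 + 0.61×0.01×0.82 + 0.24×0.01×0.18 = 0.849706
Posterior = 0.005434 / 0.849706 ≈ 0.006

P(earthquake | ¬alarm) ≈ 0.006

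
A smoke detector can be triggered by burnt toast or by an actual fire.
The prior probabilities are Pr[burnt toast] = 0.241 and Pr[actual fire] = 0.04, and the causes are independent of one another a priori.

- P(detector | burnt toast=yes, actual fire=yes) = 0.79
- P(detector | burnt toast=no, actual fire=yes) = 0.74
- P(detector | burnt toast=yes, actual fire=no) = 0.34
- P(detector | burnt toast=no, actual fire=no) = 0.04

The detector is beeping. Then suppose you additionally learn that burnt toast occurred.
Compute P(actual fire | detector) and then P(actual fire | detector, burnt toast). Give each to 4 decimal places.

For the numerator, keep only actual fire=true terms: 0.022466 + 0.007616 = 0.030082
The normalizing constant is 0.04×0.759×0.96 + 0.74×0.759×0.04 + 0.34×0.241×0.96 + 0.79×0.241×0.04 = 0.137890
Posterior = 0.030082 / 0.137890 ≈ 0.2182

Now also conditioning on burnt toast=true:
Weight on actual fire=true, given the evidence: 0.79·0.04 = 0.031600
The normalizing constant is 0.34·0.96 + 0.79·0.04 = 0.358000
Posterior = 0.031600 / 0.358000 ≈ 0.0883

P(actual fire | detector) ≈ 0.2182; P(actual fire | detector, burnt toast) ≈ 0.0883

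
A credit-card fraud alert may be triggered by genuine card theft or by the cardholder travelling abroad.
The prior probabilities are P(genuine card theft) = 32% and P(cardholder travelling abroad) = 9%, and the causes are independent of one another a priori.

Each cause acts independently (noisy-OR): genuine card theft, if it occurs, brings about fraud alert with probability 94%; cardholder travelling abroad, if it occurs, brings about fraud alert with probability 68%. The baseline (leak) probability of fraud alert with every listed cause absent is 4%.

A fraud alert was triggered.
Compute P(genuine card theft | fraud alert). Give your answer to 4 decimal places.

Under noisy-OR, P(fraud alert | causes) = 1 − (1−0.04)·∏(1−qᵢ) over the active causes.
P(fraud alert) = 0.04·0.68·0.91 + 0.6928·0.68·0.09 + 0.9424·0.32·0.91 + 0.981568·0.32·0.09 = 0.024752 + 0.042399 + 0.274427 + 0.028269 = 0.369847
Of this, 0.302696 comes from 0.274427 + 0.028269 (the genuine card theft=true cases).
Hence the posterior is 0.302696/0.369847 ≈ 0.8184.

P(genuine card theft | fraud alert) ≈ 0.8184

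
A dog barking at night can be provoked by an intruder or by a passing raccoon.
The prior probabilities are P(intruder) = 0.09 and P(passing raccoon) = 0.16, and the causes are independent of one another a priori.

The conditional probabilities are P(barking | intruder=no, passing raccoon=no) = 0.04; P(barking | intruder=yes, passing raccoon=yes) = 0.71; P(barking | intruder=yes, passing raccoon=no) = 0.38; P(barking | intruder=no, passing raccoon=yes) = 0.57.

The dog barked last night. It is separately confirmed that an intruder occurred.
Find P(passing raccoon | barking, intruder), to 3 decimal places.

P(passing raccoon | barking, intruder) ≈ 0.262

Sum P(barking|·) weighted by the priors over both values of passing raccoon:
  P(barking | intruder) = 0.38·0.84 + 0.71·0.16
        = 0.319200 + 0.113600 = 0.432800
Keeping only the passing raccoon-present terms gives 0.113600, so
  P(passing raccoon | barking, intruder) = 0.113600 / 0.432800 ≈ 0.262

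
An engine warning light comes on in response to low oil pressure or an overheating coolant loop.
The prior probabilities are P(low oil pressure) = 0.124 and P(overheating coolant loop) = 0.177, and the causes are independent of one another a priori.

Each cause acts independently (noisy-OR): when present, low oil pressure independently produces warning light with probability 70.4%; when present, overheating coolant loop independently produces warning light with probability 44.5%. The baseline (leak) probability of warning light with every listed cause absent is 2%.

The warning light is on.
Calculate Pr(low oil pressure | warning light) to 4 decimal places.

Under noisy-OR, P(warning light | causes) = 1 − (1−0.02)·∏(1−qᵢ) over the active causes.
Sum P(warning light|·) weighted by the priors over the 4 (low oil pressure, overheating coolant loop) configurations:
  P(warning light) = 0.02*0.876*0.823 + 0.4561*0.876*0.177 + 0.70992*0.124*0.823 + 0.839006*0.124*0.177
        = 0.014419 + 0.070719 + 0.072449 + 0.018415 = 0.176002
Keeping only the low oil pressure-present terms gives 0.090864, so
  P(low oil pressure | warning light) = 0.090864 / 0.176002 ≈ 0.5163

Pr(low oil pressure | warning light) ≈ 0.5163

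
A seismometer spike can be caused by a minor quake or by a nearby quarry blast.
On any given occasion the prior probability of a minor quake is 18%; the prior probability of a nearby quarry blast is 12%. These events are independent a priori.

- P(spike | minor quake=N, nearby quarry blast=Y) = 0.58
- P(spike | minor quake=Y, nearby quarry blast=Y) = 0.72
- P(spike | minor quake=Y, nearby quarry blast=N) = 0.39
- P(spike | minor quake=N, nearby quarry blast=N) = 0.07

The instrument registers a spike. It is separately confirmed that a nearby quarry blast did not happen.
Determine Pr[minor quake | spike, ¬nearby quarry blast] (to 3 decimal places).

Pr[minor quake | spike, ¬nearby quarry blast] ≈ 0.550

Sum P(spike|·) weighted by the priors over both values of minor quake:
  P(spike | ¬nearby quarry blast) = 0.07·0.82 + 0.39·0.18
        = 0.057400 + 0.070200 = 0.127600
The terms with minor quake present sum to 0.070200, so
  P(minor quake | spike, ¬nearby quarry blast) = 0.070200 / 0.127600 ≈ 0.550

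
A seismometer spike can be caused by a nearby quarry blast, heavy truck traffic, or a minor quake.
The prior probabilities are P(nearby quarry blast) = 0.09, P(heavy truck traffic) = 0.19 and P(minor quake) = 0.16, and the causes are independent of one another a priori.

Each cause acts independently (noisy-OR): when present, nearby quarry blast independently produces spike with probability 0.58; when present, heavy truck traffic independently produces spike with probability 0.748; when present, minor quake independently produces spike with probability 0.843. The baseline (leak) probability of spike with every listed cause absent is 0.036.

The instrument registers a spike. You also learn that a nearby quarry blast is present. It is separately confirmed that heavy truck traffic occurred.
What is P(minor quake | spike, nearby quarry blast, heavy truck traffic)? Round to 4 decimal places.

Under noisy-OR, P(spike | causes) = 1 − (1−0.036)·∏(1−qᵢ) over the active causes.
P(spike | nearby quarry blast, heavy truck traffic) = 0.89797×0.84 + 0.983981×0.16 = 0.754295 + 0.157437 = 0.911732
Restricting to configurations with minor quake present: 0.983981×0.16 = 0.157437.
P(minor quake | spike, nearby quarry blast, heavy truck traffic) = 0.157437 / 0.911732 ≈ 0.1727

P(minor quake | spike, nearby quarry blast, heavy truck traffic) ≈ 0.1727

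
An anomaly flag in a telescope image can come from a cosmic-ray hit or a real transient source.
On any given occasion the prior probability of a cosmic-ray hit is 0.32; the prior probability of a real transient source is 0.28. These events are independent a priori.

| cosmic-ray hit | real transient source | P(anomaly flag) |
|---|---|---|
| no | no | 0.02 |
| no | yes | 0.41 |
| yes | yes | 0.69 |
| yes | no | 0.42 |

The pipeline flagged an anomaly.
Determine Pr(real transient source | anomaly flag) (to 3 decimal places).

Pr(real transient source | anomaly flag) ≈ 0.568

Numerator (weight on configurations with real transient source): 0.078064 + 0.061824 = 0.139888
Normalizer over all consistent configurations: 0.02·0.68·0.72 + 0.41·0.68·0.28 + 0.42·0.32·0.72 + 0.69·0.32·0.28 = 0.246448
P(real transient source | anomaly flag) = 0.139888/0.246448 ≈ 0.568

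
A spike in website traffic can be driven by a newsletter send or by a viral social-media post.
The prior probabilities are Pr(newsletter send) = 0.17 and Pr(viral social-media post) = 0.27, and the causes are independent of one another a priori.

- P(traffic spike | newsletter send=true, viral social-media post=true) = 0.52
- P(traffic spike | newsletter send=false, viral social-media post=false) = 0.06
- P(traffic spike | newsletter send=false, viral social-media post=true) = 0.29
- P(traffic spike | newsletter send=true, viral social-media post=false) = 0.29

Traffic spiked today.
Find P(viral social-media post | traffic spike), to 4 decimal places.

By total probability over the 4 (newsletter send, viral social-media post) configurations:
  P(traffic spike) = 0.06·0.83·0.73 + 0.29·0.83·0.27 + 0.29·0.17·0.73 + 0.52·0.17·0.27
        = 0.036354 + 0.064989 + 0.035989 + 0.023868 = 0.161200
Configurations with viral social-media post contribute 0.088857, so
  P(viral social-media post | traffic spike) = 0.088857 / 0.161200 ≈ 0.5512

P(viral social-media post | traffic spike) ≈ 0.5512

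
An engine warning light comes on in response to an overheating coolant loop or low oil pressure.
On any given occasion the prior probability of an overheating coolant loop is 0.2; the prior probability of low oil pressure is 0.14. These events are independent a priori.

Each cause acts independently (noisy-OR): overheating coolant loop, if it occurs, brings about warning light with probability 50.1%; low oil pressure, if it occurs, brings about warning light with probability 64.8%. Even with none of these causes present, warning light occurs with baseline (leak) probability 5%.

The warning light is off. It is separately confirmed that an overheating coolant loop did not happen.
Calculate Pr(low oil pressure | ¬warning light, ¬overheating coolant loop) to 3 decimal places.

Pr(low oil pressure | ¬warning light, ¬overheating coolant loop) ≈ 0.054

Under noisy-OR, P(warning light | causes) = 1 − (1−0.05)·∏(1−qᵢ) over the active causes.
Numerator (weight on configurations with low oil pressure): 0.3344·0.14 = 0.046816
The normalizing constant is 0.95·0.86 + 0.3344·0.14 = 0.863816
P(low oil pressure | ¬warning light, ¬overheating coolant loop) = 0.046816/0.863816 ≈ 0.054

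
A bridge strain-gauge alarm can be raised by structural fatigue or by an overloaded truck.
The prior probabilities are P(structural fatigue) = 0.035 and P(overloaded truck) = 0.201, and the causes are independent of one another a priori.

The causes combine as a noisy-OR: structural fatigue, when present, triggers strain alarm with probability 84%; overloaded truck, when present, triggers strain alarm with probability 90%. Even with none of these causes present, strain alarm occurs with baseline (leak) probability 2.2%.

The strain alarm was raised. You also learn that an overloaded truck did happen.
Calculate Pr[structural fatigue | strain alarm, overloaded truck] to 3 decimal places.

Under noisy-OR, P(strain alarm | causes) = 1 − (1−0.022)·∏(1−qᵢ) over the active causes.
P(strain alarm | overloaded truck) = 0.9022·0.965 + 0.984352·0.035 = 0.870623 + 0.034452 = 0.905075
Restricting to configurations with structural fatigue present: 0.984352·0.035 = 0.034452.
Hence the posterior is 0.034452/0.905075 ≈ 0.038.

Pr[structural fatigue | strain alarm, overloaded truck] ≈ 0.038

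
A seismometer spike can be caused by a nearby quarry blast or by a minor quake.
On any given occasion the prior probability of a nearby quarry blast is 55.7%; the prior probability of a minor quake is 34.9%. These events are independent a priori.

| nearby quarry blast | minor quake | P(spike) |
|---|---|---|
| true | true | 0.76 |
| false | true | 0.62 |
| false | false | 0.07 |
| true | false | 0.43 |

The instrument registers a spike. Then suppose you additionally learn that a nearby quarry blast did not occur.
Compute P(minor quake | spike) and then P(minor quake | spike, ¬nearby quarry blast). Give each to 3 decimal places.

Numerator (weight on configurations with minor quake): 0.095856 + 0.147739 = 0.243595
Normalizer over all consistent configurations: 0.07·0.443·0.651 + 0.62·0.443·0.349 + 0.43·0.557·0.651 + 0.76·0.557·0.349 = 0.419704
P(minor quake | spike) = 0.243595/0.419704 ≈ 0.580

Now condition on the additional information:
Numerator (weight on configurations with minor quake): 0.62*0.349 = 0.216380
Denominator P(spike | ¬nearby quarry blast): 0.07*0.651 + 0.62*0.349 = 0.261950
Posterior = 0.216380 / 0.261950 ≈ 0.826

P(minor quake | spike) ≈ 0.580; P(minor quake | spike, ¬nearby quarry blast) ≈ 0.826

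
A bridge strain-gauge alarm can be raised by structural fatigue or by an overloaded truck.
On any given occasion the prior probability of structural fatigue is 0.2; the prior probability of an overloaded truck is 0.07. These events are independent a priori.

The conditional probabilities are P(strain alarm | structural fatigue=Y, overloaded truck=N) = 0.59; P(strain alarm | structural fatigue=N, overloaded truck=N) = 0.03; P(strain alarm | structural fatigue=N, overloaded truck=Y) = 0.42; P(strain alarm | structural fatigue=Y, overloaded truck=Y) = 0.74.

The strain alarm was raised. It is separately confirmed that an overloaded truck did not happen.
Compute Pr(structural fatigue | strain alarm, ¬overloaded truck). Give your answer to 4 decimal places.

Pr(structural fatigue | strain alarm, ¬overloaded truck) ≈ 0.8310

For the numerator, keep only structural fatigue=true terms: 0.59×0.2 = 0.118000
Denominator P(strain alarm | ¬overloaded truck): 0.03×0.8 + 0.59×0.2 = 0.142000
P(structural fatigue | strain alarm, ¬overloaded truck) = 0.118000/0.142000 ≈ 0.8310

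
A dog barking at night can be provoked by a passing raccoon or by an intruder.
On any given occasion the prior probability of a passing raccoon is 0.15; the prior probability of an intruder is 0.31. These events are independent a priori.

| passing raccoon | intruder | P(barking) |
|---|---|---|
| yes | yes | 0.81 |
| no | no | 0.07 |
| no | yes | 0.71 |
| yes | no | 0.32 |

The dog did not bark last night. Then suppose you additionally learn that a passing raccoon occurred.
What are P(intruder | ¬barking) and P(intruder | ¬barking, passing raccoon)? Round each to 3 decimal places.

P(intruder | ¬barking) ≈ 0.122; P(intruder | ¬barking, passing raccoon) ≈ 0.112

Enumerate the 4 (passing raccoon, intruder) configurations and weight by the priors:
  P(¬barking) = 0.93*0.85*0.69 + 0.29*0.85*0.31 + 0.68*0.15*0.69 + 0.19*0.15*0.31
        = 0.545445 + 0.076415 + 0.070380 + 0.008835 = 0.701075
Keeping only the intruder-present terms gives 0.085250, so
  P(intruder | ¬barking) = 0.085250 / 0.701075 ≈ 0.122

With the extra evidence:
Weight on intruder=true, given the evidence: 0.19·0.31 = 0.058900
The normalizing constant is 0.68·0.69 + 0.19·0.31 = 0.528100
Posterior = 0.058900 / 0.528100 ≈ 0.112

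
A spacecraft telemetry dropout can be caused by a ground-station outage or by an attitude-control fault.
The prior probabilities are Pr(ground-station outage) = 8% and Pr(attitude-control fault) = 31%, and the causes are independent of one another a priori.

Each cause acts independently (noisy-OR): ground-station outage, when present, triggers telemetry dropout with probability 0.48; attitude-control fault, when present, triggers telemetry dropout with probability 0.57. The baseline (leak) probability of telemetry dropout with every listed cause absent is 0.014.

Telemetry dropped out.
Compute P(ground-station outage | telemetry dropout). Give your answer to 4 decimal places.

P(ground-station outage | telemetry dropout) ≈ 0.2107

Under noisy-OR, P(telemetry dropout | causes) = 1 − (1−0.014)·∏(1−qᵢ) over the active causes.
P(telemetry dropout) = 0.014·0.92·0.69 + 0.57602·0.92·0.31 + 0.48728·0.08·0.69 + 0.77953·0.08·0.31 = 0.008887 + 0.164281 + 0.026898 + 0.019332 = 0.219398
The ground-station outage-present share is 0.026898 + 0.019332 = 0.046230.
Hence the posterior is 0.046230/0.219398 ≈ 0.2107.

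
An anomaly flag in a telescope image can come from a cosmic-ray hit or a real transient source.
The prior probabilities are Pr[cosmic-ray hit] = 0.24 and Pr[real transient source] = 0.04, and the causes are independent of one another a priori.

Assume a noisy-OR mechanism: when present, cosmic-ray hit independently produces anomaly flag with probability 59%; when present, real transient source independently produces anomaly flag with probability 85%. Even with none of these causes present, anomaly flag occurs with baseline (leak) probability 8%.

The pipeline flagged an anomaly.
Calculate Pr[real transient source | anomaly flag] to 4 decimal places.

Under noisy-OR, P(anomaly flag | causes) = 1 − (1−0.08)·∏(1−qᵢ) over the active causes.
By total probability over the 4 (cosmic-ray hit, real transient source) configurations:
  P(anomaly flag) = 0.08*0.76*0.96 + 0.862*0.76*0.04 + 0.6228*0.24*0.96 + 0.94342*0.24*0.04
        = 0.058368 + 0.026205 + 0.143493 + 0.009057 = 0.237123
Configurations with real transient source contribute 0.035262, so
  P(real transient source | anomaly flag) = 0.035262 / 0.237123 ≈ 0.1487

Pr[real transient source | anomaly flag] ≈ 0.1487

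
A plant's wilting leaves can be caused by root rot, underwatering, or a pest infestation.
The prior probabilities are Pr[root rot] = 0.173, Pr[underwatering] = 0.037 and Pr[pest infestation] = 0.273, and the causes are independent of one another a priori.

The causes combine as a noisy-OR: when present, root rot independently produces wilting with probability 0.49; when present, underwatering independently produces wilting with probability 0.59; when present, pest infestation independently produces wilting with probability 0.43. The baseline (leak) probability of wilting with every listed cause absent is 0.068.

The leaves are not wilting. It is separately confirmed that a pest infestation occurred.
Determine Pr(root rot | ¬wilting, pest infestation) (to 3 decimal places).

Under noisy-OR, P(wilting | causes) = 1 − (1−0.068)·∏(1−qᵢ) over the active causes.
P(¬wilting | pest infestation) = 0.53124·0.827·0.963 + 0.217808·0.827·0.037 + 0.270932·0.173·0.963 + 0.111082·0.173·0.037 = 0.423080 + 0.006665 + 0.045137 + 0.000711 = 0.475593
Restricting to configurations with root rot present: 0.045137 + 0.000711 = 0.045848.
So P(root rot | ¬wilting, pest infestation) = 0.045848/0.475593 ≈ 0.096.

Pr(root rot | ¬wilting, pest infestation) ≈ 0.096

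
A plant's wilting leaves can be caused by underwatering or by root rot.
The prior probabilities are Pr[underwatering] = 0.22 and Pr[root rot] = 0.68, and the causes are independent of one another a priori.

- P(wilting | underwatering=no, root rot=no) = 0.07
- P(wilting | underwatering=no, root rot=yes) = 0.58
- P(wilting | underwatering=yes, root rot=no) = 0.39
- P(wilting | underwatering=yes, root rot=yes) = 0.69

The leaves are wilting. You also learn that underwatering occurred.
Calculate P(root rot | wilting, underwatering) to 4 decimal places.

P(root rot | wilting, underwatering) ≈ 0.7899

For the numerator, keep only root rot=true terms: 0.69·0.68 = 0.469200
The normalizing constant is 0.39·0.32 + 0.69·0.68 = 0.594000
P(root rot | wilting, underwatering) = 0.469200/0.594000 ≈ 0.7899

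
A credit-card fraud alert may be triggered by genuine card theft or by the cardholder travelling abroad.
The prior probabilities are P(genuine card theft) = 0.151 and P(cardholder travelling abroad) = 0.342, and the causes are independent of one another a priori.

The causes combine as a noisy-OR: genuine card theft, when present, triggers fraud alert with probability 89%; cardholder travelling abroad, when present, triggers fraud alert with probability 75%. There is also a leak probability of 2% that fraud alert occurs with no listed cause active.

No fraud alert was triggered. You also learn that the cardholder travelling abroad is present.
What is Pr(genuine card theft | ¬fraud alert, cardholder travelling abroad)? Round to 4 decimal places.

Pr(genuine card theft | ¬fraud alert, cardholder travelling abroad) ≈ 0.0192

Under noisy-OR, P(fraud alert | causes) = 1 − (1−0.02)·∏(1−qᵢ) over the active causes.
Enumerate both values of genuine card theft and weight by the priors:
  P(¬fraud alert | cardholder travelling abroad) = 0.245×0.849 + 0.02695×0.151
        = 0.208005 + 0.004069 = 0.212074
Keeping only the genuine card theft-present terms gives 0.004069, so
  P(genuine card theft | ¬fraud alert, cardholder travelling abroad) = 0.004069 / 0.212074 ≈ 0.0192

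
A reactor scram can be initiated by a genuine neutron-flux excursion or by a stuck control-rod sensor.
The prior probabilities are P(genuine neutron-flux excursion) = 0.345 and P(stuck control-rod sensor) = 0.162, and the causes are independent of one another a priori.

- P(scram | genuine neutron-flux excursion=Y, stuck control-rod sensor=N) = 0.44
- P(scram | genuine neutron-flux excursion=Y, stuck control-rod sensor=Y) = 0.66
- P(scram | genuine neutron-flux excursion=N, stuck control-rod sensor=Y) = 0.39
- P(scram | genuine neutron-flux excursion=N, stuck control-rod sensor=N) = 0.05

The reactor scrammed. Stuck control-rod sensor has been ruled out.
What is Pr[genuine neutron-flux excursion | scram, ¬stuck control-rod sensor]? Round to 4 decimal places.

Pr[genuine neutron-flux excursion | scram, ¬stuck control-rod sensor] ≈ 0.8225

P(scram | ¬stuck control-rod sensor) = 0.05·0.655 + 0.44·0.345 = 0.032750 + 0.151800 = 0.184550
Of this, 0.151800 comes from 0.44·0.345 (the genuine neutron-flux excursion=true cases).
So P(genuine neutron-flux excursion | scram, ¬stuck control-rod sensor) = 0.151800/0.184550 ≈ 0.8225.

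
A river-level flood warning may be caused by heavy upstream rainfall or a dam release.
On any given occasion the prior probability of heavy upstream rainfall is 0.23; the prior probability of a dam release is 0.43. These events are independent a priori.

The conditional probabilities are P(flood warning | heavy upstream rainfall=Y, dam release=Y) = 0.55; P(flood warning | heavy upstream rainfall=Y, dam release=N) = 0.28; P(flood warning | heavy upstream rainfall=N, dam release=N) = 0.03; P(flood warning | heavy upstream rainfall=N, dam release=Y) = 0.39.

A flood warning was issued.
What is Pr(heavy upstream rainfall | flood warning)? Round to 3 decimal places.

By total probability over the 4 (heavy upstream rainfall, dam release) configurations:
  P(flood warning) = 0.03×0.77×0.57 + 0.39×0.77×0.43 + 0.28×0.23×0.57 + 0.55×0.23×0.43
        = 0.013167 + 0.129129 + 0.036708 + 0.054395 = 0.233399
Keeping only the heavy upstream rainfall-present terms gives 0.091103, so
  P(heavy upstream rainfall | flood warning) = 0.091103 / 0.233399 ≈ 0.390

Pr(heavy upstream rainfall | flood warning) ≈ 0.390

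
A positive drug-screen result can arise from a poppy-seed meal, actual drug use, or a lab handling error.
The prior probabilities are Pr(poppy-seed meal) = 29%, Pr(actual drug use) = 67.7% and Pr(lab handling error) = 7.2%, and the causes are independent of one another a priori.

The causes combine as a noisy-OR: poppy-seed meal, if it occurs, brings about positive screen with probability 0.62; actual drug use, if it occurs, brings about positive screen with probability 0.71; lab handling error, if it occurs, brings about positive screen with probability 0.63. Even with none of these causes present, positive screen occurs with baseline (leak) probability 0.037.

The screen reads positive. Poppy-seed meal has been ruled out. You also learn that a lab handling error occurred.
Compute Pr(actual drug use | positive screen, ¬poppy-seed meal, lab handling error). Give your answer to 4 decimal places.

Pr(actual drug use | positive screen, ¬poppy-seed meal, lab handling error) ≈ 0.7449

Under noisy-OR, P(positive screen | causes) = 1 − (1−0.037)·∏(1−qᵢ) over the active causes.
By total probability over both values of actual drug use:
  P(positive screen | ¬poppy-seed meal, lab handling error) = 0.64369*0.323 + 0.89667*0.677
        = 0.207912 + 0.607046 = 0.814958
Keeping only the actual drug use-present terms gives 0.607046, so
  P(actual drug use | positive screen, ¬poppy-seed meal, lab handling error) = 0.607046 / 0.814958 ≈ 0.7449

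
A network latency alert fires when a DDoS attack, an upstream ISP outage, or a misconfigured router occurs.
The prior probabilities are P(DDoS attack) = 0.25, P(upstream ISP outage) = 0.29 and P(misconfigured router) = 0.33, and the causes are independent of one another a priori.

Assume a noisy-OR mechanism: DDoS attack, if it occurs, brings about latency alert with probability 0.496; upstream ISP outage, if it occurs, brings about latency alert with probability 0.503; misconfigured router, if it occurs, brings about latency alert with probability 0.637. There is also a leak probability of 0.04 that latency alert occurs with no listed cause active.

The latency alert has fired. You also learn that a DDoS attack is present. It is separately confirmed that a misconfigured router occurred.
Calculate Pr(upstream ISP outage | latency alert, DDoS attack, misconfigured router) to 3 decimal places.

Under noisy-OR, P(latency alert | causes) = 1 − (1−0.04)·∏(1−qᵢ) over the active causes.
Sum P(latency alert|·) weighted by the priors over both values of upstream ISP outage:
  P(latency alert | DDoS attack, misconfigured router) = 0.824366×0.71 + 0.91271×0.29
        = 0.585300 + 0.264686 = 0.849986
The terms with upstream ISP outage present sum to 0.264686, so
  P(upstream ISP outage | latency alert, DDoS attack, misconfigured router) = 0.264686 / 0.849986 ≈ 0.311

Pr(upstream ISP outage | latency alert, DDoS attack, misconfigured router) ≈ 0.311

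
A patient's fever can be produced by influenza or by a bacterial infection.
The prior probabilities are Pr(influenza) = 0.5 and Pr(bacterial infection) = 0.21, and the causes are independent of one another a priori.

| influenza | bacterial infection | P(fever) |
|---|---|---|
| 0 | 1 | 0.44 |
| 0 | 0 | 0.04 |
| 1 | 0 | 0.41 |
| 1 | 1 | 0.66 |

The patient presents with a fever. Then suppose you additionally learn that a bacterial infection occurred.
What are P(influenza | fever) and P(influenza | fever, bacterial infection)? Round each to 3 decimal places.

Weight on influenza=true, given the evidence: 0.161950 + 0.069300 = 0.231250
Denominator P(fever): 0.04·0.5·0.79 + 0.44·0.5·0.21 + 0.41·0.5·0.79 + 0.66·0.5·0.21 = 0.293250
Posterior = 0.231250 / 0.293250 ≈ 0.789

With the extra evidence:
Weight on influenza=true, given the evidence: 0.66·0.5 = 0.330000
Denominator P(fever | bacterial infection): 0.44·0.5 + 0.66·0.5 = 0.550000
Posterior = 0.330000 / 0.550000 ≈ 0.600
This is intercausal reasoning (explaining away): once bacterial infection accounts for the fever, influenza becomes less likely.

P(influenza | fever) ≈ 0.789; P(influenza | fever, bacterial infection) ≈ 0.600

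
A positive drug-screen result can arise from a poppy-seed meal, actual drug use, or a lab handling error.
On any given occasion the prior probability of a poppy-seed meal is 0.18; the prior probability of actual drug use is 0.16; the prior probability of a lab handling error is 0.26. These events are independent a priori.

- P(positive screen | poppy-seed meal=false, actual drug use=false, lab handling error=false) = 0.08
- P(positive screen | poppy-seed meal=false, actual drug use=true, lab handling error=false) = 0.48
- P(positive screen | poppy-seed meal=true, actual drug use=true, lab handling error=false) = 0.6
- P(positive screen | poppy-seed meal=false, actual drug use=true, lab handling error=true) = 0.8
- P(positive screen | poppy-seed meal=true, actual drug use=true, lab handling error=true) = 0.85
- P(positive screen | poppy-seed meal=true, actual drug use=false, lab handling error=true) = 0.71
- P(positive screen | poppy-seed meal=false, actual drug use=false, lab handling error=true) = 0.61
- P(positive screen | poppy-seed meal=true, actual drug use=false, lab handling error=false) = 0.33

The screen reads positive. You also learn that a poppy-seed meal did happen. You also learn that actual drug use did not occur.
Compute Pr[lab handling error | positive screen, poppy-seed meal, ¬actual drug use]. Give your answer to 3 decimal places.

P(positive screen | poppy-seed meal, ¬actual drug use) = 0.33·0.74 + 0.71·0.26 = 0.244200 + 0.184600 = 0.428800
The lab handling error-present share is 0.71·0.26 = 0.184600.
Hence the posterior is 0.184600/0.428800 ≈ 0.431.

Pr[lab handling error | positive screen, poppy-seed meal, ¬actual drug use] ≈ 0.431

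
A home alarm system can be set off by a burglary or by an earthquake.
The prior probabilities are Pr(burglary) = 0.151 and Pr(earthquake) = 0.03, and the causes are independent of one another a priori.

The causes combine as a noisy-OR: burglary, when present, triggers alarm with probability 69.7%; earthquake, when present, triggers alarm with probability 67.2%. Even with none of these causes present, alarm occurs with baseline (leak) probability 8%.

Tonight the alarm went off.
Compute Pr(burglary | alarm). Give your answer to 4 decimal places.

Under noisy-OR, P(alarm | causes) = 1 − (1−0.08)·∏(1−qᵢ) over the active causes.
P(alarm) = 0.08*0.849*0.97 + 0.69824*0.849*0.03 + 0.72124*0.151*0.97 + 0.908567*0.151*0.03 = 0.065882 + 0.017784 + 0.105640 + 0.004116 = 0.193422
Restricting to configurations with burglary present: 0.105640 + 0.004116 = 0.109756.
Hence the posterior is 0.109756/0.193422 ≈ 0.5674.

Pr(burglary | alarm) ≈ 0.5674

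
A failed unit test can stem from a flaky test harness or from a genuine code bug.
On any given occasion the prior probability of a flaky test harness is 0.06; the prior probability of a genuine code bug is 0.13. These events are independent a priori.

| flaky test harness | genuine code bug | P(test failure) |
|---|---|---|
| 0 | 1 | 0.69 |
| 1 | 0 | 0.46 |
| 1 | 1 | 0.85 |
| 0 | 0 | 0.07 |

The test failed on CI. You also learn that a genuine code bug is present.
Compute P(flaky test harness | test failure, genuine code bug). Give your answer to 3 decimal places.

Enumerate both values of flaky test harness and weight by the priors:
  P(test failure | genuine code bug) = 0.69×0.94 + 0.85×0.06
        = 0.648600 + 0.051000 = 0.699600
Configurations with flaky test harness contribute 0.051000, so
  P(flaky test harness | test failure, genuine code bug) = 0.051000 / 0.699600 ≈ 0.073

P(flaky test harness | test failure, genuine code bug) ≈ 0.073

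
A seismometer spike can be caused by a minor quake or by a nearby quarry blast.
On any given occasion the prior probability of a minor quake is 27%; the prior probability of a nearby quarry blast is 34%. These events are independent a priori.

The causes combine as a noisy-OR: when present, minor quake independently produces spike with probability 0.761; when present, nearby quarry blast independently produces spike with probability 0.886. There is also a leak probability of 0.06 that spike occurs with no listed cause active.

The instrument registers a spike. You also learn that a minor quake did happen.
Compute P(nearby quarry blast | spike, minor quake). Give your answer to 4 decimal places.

Under noisy-OR, P(spike | causes) = 1 − (1−0.06)·∏(1−qᵢ) over the active causes.
By total probability over both values of nearby quarry blast:
  P(spike | minor quake) = 0.77534*0.66 + 0.974389*0.34
        = 0.511724 + 0.331292 = 0.843016
Keeping only the nearby quarry blast-present terms gives 0.331292, so
  P(nearby quarry blast | spike, minor quake) = 0.331292 / 0.843016 ≈ 0.3930

P(nearby quarry blast | spike, minor quake) ≈ 0.3930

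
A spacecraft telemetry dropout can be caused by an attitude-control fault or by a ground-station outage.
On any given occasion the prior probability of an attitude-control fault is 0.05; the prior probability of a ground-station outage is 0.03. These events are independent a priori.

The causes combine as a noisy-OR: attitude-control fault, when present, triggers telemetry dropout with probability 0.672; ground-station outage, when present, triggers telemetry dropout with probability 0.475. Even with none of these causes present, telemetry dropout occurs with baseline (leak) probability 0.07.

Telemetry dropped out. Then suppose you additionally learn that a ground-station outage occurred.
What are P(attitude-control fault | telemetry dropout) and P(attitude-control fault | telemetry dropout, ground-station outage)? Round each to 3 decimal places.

Under noisy-OR, P(telemetry dropout | causes) = 1 − (1−0.07)·∏(1−qᵢ) over the active causes.
Sum P(telemetry dropout|·) weighted by the priors over the 4 (attitude-control fault, ground-station outage) configurations:
  P(telemetry dropout) = 0.07×0.95×0.97 + 0.51175×0.95×0.03 + 0.69496×0.05×0.97 + 0.839854×0.05×0.03
        = 0.064505 + 0.014585 + 0.033706 + 0.001260 = 0.114056
Keeping only the attitude-control fault-present terms gives 0.034966, so
  P(attitude-control fault | telemetry dropout) = 0.034966 / 0.114056 ≈ 0.307

With the extra evidence:
By total probability over both values of attitude-control fault:
  P(telemetry dropout | ground-station outage) = 0.51175×0.95 + 0.839854×0.05
        = 0.486162 + 0.041993 = 0.528155
Configurations with attitude-control fault contribute 0.041993, so
  P(attitude-control fault | telemetry dropout, ground-station outage) = 0.041993 / 0.528155 ≈ 0.080
— ground-station outage explains away the evidence for attitude-control fault.

P(attitude-control fault | telemetry dropout) ≈ 0.307; P(attitude-control fault | telemetry dropout, ground-station outage) ≈ 0.080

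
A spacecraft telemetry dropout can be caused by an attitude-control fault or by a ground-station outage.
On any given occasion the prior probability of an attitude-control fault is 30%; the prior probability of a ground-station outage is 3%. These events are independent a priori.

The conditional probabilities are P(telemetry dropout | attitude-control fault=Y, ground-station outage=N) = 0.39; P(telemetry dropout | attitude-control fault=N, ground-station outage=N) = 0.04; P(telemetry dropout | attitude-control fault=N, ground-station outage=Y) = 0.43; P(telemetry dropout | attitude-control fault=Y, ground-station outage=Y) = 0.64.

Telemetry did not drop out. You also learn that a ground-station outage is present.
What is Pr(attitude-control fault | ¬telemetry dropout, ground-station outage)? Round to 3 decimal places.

For the numerator, keep only attitude-control fault=true terms: 0.36·0.3 = 0.108000
The normalizing constant is 0.57·0.7 + 0.36·0.3 = 0.507000
Posterior = 0.108000 / 0.507000 ≈ 0.213

Pr(attitude-control fault | ¬telemetry dropout, ground-station outage) ≈ 0.213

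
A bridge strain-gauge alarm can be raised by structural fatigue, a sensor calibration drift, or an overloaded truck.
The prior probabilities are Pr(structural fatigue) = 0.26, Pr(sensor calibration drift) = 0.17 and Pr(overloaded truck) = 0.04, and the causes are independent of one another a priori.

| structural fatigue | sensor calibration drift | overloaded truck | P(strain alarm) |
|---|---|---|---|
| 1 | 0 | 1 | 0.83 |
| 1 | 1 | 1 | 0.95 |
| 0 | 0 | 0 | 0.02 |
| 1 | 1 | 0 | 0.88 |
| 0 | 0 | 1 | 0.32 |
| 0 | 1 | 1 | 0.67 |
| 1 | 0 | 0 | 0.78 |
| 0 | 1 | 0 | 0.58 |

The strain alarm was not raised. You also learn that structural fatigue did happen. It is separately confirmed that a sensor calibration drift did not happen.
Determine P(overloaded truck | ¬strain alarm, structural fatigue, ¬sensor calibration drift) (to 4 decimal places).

P(overloaded truck | ¬strain alarm, structural fatigue, ¬sensor calibration drift) ≈ 0.0312

By total probability over both values of overloaded truck:
  P(¬strain alarm | structural fatigue, ¬sensor calibration drift) = 0.22×0.96 + 0.17×0.04
        = 0.211200 + 0.006800 = 0.218000
Configurations with overloaded truck contribute 0.006800, so
  P(overloaded truck | ¬strain alarm, structural fatigue, ¬sensor calibration drift) = 0.006800 / 0.218000 ≈ 0.0312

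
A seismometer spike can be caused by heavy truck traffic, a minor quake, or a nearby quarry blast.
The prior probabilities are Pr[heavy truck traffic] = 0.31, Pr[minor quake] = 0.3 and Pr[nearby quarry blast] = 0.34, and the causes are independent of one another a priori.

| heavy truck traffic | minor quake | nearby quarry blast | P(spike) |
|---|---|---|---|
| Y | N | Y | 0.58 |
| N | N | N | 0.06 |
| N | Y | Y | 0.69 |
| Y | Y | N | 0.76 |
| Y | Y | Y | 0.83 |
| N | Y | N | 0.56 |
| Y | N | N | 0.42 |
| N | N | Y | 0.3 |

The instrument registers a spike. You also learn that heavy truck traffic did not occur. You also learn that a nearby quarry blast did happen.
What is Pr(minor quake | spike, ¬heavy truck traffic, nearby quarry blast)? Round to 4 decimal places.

P(spike | ¬heavy truck traffic, nearby quarry blast) = 0.3*0.7 + 0.69*0.3 = 0.210000 + 0.207000 = 0.417000
Of this, 0.207000 comes from 0.69*0.3 (the minor quake=true cases).
Hence the posterior is 0.207000/0.417000 ≈ 0.4964.

Pr(minor quake | spike, ¬heavy truck traffic, nearby quarry blast) ≈ 0.4964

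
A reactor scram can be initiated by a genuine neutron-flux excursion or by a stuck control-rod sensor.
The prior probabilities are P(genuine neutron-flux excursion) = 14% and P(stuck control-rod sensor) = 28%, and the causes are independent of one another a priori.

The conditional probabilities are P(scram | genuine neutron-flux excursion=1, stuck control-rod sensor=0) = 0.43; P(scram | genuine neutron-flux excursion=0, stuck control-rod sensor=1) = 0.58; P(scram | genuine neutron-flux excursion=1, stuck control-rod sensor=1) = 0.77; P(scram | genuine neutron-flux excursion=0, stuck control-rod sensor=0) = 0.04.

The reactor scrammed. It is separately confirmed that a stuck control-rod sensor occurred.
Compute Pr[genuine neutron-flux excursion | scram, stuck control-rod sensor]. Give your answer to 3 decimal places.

Pr[genuine neutron-flux excursion | scram, stuck control-rod sensor] ≈ 0.178

P(scram | stuck control-rod sensor) = 0.58*0.86 + 0.77*0.14 = 0.498800 + 0.107800 = 0.606600
Of this, 0.107800 comes from 0.77*0.14 (the genuine neutron-flux excursion=true cases).
So P(genuine neutron-flux excursion | scram, stuck control-rod sensor) = 0.107800/0.606600 ≈ 0.178.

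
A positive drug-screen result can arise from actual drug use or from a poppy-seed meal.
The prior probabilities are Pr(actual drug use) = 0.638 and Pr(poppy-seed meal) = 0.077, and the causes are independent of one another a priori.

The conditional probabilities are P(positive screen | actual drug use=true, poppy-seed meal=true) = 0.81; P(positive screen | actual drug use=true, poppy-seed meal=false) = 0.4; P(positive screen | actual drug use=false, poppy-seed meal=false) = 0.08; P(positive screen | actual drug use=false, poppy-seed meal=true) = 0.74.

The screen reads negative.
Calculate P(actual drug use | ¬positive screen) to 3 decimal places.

P(¬positive screen) = 0.92*0.362*0.923 + 0.26*0.362*0.077 + 0.6*0.638*0.923 + 0.19*0.638*0.077 = 0.307396 + 0.007247 + 0.353324 + 0.009334 = 0.677301
Restricting to configurations with actual drug use present: 0.353324 + 0.009334 = 0.362658.
So P(actual drug use | ¬positive screen) = 0.362658/0.677301 ≈ 0.535.

P(actual drug use | ¬positive screen) ≈ 0.535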